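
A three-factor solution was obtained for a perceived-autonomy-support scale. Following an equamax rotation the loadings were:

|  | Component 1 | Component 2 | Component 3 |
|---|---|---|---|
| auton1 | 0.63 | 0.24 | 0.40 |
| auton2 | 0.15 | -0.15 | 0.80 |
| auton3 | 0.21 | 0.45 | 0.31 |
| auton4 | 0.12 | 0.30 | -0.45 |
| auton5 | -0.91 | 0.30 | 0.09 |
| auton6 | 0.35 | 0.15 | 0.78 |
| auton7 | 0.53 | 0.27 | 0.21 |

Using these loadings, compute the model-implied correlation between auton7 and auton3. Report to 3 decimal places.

0.298

r̂ = Σ λ_i·λ_j across factors = (0.53)(0.21) + (0.27)(0.45) + (0.21)(0.31)
  = +0.1113 +0.1215 +0.0651 = 0.2979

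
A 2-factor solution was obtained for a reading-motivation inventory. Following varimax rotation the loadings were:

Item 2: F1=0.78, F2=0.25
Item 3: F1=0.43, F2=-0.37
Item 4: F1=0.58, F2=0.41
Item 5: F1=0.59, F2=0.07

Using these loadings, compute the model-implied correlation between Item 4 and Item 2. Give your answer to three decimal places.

r̂ = Σ λ_i·λ_j across factors = (0.58)(0.78) + (0.41)(0.25)
  = +0.4524 +0.1025 = 0.5549

0.555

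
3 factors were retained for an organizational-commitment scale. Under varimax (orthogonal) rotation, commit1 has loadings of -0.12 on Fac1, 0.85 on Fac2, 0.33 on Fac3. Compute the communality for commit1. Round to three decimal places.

h² = (-0.12)² + 0.85² + 0.33² = 0.0144 + 0.7225 + 0.1089 = 0.8458

0.846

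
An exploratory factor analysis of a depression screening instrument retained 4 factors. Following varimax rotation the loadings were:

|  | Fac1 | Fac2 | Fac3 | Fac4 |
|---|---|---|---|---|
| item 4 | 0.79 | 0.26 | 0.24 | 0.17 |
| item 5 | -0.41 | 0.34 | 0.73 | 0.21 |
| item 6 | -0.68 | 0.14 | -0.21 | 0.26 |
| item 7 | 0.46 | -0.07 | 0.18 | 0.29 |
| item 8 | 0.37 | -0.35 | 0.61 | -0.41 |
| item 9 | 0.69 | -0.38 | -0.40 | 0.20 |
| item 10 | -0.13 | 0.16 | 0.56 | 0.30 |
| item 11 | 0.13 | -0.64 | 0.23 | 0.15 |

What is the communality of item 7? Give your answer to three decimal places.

h² = 0.46² + (-0.07)² + 0.18² + 0.29² = 0.2116 + 0.0049 + 0.0324 + 0.0841 = 0.3330

0.333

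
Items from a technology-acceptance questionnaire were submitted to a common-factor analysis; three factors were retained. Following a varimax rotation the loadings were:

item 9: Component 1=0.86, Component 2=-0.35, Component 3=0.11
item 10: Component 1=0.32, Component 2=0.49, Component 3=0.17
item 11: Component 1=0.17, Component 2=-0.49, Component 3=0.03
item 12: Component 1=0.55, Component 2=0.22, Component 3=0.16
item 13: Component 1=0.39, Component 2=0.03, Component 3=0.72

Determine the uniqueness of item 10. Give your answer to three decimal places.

0.629

h² = 0.32² + 0.49² + 0.17² = 0.1024 + 0.2401 + 0.0289 = 0.3714
Uniqueness u² = 1 − h² = 1 − 0.3714 = 0.6286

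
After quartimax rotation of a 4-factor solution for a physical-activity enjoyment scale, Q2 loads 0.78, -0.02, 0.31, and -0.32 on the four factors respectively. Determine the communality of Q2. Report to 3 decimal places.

0.807

h² = 0.78² + (-0.02)² + 0.31² + (-0.32)² = 0.6084 + 0.0004 + 0.0961 + 0.1024 = 0.8073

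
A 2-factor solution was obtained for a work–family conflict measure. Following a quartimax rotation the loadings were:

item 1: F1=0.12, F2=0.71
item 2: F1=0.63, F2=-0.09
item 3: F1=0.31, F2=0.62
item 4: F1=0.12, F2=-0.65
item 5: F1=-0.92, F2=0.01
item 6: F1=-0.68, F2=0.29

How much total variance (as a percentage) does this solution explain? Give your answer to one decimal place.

Communalities: 0.5185, 0.4050, 0.4805, 0.4369, 0.8465, 0.5465; Σh² = 3.2339.
Total variance with 6 standardized items is 6, so the solution explains 3.2339/6 = 0.5390 = 53.90%.

53.9%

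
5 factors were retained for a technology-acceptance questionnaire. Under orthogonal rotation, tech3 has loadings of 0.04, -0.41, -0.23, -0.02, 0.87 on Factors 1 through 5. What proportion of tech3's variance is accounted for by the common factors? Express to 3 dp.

h² = 0.04² + (-0.41)² + (-0.23)² + (-0.02)² + 0.87² = 0.0016 + 0.1681 + 0.0529 + 0.0004 + 0.7569 = 0.9799

0.980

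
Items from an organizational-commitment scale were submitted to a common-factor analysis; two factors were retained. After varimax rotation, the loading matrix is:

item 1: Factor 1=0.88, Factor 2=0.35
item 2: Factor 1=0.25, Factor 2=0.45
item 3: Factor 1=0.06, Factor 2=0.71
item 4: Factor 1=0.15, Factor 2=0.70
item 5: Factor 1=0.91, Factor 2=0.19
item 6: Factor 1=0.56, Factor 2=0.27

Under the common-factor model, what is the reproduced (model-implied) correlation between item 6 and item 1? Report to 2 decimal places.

r̂ = Σ λ_i·λ_j across factors = (0.56)(0.88) + (0.27)(0.35)
  = +0.4928 +0.0945 = 0.5873

0.59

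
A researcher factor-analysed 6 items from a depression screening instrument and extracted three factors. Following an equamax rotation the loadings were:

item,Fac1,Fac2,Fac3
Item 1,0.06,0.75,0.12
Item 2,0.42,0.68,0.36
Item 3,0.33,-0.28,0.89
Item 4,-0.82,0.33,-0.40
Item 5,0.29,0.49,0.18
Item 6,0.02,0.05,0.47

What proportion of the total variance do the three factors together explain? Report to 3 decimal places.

SS loadings by factor: 1.0458, 1.4548, 1.3494; total = 3.8500.
Total variance with 6 standardized items is 6, so the solution explains 3.8500/6 = 0.6417.

0.642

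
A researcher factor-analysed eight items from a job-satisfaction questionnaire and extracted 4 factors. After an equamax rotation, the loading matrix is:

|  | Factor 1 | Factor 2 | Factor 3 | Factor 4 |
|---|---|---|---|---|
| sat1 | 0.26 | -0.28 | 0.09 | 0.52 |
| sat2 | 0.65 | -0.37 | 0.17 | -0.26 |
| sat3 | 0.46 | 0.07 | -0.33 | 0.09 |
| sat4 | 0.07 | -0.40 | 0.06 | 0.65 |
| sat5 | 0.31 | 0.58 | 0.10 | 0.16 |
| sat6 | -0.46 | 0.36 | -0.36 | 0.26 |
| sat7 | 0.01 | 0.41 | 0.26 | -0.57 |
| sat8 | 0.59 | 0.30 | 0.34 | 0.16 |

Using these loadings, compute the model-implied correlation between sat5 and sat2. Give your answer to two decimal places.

r̂ = Σ λ_i·λ_j across factors = (0.31)(0.65) + (0.58)(-0.37) + (0.10)(0.17) + (0.16)(-0.26)
  = +0.2015 -0.2146 +0.0170 -0.0416 = -0.0377

-0.04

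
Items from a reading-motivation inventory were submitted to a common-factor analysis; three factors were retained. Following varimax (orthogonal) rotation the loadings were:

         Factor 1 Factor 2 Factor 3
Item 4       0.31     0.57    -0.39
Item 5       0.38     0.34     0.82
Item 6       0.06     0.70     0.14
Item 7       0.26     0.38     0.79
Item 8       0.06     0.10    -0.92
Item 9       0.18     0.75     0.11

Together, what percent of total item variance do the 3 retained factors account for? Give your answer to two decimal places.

Communalities: 0.5731, 0.9324, 0.5132, 0.8361, 0.8600, 0.6070; Σh² = 4.3218.
Total variance with 6 standardized items is 6, so the solution explains 4.3218/6 = 0.7203 = 72.03%.

72.03%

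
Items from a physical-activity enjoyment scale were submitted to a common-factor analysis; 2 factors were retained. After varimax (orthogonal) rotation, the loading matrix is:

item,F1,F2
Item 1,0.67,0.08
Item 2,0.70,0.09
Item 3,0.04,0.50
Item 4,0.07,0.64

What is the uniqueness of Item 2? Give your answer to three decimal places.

0.502

h² = 0.70² + 0.09² = 0.4900 + 0.0081 = 0.4981
Uniqueness u² = 1 − h² = 1 − 0.4981 = 0.5019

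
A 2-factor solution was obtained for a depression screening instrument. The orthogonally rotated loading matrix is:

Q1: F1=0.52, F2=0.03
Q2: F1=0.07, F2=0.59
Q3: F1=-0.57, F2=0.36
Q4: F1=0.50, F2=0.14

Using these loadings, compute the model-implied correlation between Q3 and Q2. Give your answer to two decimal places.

0.17

r̂ = Σ λ_i·λ_j across factors = (-0.57)(0.07) + (0.36)(0.59)
  = -0.0399 +0.2124 = 0.1725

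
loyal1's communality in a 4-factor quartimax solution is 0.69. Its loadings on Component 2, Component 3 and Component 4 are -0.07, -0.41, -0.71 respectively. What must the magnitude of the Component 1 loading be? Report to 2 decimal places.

0.11

Under orthogonal rotation h² = Σλ², so λ_Component 1² = h² − (0.6771) = 0.69 − 0.6771 = 0.0129.
|λ| = √0.0129 = 0.1136.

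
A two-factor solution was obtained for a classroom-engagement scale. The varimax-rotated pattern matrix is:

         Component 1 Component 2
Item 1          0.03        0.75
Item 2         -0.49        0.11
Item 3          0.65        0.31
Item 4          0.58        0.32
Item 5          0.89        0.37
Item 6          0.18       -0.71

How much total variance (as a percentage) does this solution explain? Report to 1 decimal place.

54.0%

Communalities: 0.5634, 0.2522, 0.5186, 0.4388, 0.9290, 0.5365; Σh² = 3.2385.
Total variance with 6 standardized items is 6, so the solution explains 3.2385/6 = 0.5398 = 53.98%.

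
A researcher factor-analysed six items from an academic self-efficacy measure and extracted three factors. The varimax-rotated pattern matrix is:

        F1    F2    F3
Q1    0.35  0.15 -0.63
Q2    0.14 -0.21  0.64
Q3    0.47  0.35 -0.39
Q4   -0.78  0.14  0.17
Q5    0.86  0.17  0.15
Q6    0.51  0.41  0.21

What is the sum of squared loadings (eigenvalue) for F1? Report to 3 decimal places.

1.971

SS loadings for F1 = 0.35² + 0.14² + 0.47² + (-0.78)² + 0.86² + 0.51² = 0.1225 + 0.0196 + 0.2209 + 0.6084 + 0.7396 + 0.2601 = 1.9711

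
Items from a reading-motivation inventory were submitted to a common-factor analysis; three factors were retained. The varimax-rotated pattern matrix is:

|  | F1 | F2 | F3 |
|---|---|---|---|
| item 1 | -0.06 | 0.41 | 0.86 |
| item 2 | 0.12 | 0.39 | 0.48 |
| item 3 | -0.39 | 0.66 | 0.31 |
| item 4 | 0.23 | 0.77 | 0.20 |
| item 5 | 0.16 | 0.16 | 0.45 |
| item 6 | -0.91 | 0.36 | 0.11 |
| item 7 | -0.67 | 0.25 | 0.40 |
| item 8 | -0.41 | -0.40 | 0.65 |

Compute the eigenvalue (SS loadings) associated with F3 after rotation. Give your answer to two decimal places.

1.90

SS loadings for F3 = 0.86² + 0.48² + 0.31² + 0.20² + 0.45² + 0.11² + 0.40² + 0.65² = 0.7396 + 0.2304 + 0.0961 + 0.0400 + 0.2025 + 0.0121 + 0.1600 + 0.4225 = 1.9032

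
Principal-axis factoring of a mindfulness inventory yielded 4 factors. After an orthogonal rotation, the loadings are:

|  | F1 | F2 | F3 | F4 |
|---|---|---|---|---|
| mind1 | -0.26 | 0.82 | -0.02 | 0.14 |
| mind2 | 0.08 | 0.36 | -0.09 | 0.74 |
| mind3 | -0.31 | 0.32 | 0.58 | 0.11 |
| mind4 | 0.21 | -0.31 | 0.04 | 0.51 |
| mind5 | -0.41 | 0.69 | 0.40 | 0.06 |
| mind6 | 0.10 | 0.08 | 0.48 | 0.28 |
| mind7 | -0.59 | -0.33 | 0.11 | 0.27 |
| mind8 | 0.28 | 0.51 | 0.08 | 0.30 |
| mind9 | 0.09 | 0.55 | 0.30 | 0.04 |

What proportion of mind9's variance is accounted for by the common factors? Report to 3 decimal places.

0.402

h² = 0.09² + 0.55² + 0.30² + 0.04² = 0.0081 + 0.3025 + 0.0900 + 0.0016 = 0.4022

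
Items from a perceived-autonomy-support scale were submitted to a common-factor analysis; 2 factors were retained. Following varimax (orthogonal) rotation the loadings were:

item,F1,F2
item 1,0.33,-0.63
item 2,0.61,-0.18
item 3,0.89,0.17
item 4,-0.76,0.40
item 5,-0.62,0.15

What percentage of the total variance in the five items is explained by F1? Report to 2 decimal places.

SS loadings for F1 = 0.33² + 0.61² + 0.89² + (-0.76)² + (-0.62)² = 2.2351
With 5 standardized items, total variance = 5. Proportion = 2.2351/5 = 0.4470 → 44.70%.

44.70%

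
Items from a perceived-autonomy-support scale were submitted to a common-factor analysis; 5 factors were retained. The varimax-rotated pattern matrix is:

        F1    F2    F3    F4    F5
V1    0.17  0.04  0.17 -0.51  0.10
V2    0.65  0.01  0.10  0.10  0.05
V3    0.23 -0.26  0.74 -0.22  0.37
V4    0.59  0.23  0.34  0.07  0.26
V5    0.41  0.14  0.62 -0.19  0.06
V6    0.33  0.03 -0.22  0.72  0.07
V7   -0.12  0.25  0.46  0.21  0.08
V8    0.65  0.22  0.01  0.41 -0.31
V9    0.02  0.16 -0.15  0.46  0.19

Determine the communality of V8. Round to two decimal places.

h² = 0.65² + 0.22² + 0.01² + 0.41² + (-0.31)² = 0.4225 + 0.0484 + 0.0001 + 0.1681 + 0.0961 = 0.7352

0.74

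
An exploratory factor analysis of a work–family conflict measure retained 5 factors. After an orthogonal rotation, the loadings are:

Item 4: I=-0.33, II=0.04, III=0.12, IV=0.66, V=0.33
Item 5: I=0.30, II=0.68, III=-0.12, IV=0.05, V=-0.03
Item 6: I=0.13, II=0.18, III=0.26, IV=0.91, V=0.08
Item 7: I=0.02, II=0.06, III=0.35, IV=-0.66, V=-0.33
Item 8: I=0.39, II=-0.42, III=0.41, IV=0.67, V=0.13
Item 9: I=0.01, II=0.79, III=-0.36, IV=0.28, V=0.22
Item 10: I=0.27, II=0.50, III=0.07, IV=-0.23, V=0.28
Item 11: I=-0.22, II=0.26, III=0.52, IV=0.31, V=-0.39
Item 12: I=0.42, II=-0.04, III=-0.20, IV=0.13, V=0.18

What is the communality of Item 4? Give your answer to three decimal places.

h² = (-0.33)² + 0.04² + 0.12² + 0.66² + 0.33² = 0.1089 + 0.0016 + 0.0144 + 0.4356 + 0.1089 = 0.6694

0.669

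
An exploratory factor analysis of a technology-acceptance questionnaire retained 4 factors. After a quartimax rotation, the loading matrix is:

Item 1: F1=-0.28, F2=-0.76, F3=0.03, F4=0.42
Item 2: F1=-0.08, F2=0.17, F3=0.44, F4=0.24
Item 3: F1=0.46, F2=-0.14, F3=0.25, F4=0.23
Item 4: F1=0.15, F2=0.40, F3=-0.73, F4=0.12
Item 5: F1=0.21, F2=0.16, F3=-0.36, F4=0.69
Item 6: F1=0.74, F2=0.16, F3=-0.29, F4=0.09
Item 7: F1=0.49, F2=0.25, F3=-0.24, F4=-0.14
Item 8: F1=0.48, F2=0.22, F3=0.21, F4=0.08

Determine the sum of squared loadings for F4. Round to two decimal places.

SS loadings for F4 = 0.42² + 0.24² + 0.23² + 0.12² + 0.69² + 0.09² + (-0.14)² + 0.08² = 0.1764 + 0.0576 + 0.0529 + 0.0144 + 0.4761 + 0.0081 + 0.0196 + 0.0064 = 0.8115

0.81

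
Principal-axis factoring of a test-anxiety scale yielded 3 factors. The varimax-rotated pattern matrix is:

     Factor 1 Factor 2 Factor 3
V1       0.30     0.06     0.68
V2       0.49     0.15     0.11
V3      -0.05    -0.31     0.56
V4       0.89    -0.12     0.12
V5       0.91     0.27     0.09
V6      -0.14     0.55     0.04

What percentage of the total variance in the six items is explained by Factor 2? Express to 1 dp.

SS loadings for Factor 2 = 0.06² + 0.15² + (-0.31)² + (-0.12)² + 0.27² + 0.55² = 0.5120
With 6 standardized items, total variance = 6. Proportion = 0.5120/6 = 0.0853 → 8.53%.

8.5%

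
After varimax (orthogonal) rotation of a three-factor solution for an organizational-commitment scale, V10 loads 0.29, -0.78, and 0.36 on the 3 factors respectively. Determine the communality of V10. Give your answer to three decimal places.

0.822

h² = 0.29² + (-0.78)² + 0.36² = 0.0841 + 0.6084 + 0.1296 = 0.8221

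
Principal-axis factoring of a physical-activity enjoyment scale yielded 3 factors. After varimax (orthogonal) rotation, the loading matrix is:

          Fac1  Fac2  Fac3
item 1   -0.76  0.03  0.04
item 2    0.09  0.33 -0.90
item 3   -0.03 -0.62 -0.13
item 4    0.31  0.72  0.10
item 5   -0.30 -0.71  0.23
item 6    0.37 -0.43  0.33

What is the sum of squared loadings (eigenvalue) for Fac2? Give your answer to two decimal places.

SS loadings for Fac2 = 0.03² + 0.33² + (-0.62)² + 0.72² + (-0.71)² + (-0.43)² = 0.0009 + 0.1089 + 0.3844 + 0.5184 + 0.5041 + 0.1849 = 1.7016

1.70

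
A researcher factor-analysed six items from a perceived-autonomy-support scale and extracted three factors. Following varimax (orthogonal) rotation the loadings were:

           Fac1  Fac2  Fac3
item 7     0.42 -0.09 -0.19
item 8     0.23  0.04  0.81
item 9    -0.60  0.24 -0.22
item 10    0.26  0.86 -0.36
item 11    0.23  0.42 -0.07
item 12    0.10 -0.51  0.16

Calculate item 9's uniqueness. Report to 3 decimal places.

h² = (-0.60)² + 0.24² + (-0.22)² = 0.3600 + 0.0576 + 0.0484 = 0.4660
Uniqueness u² = 1 − h² = 1 − 0.4660 = 0.5340

0.534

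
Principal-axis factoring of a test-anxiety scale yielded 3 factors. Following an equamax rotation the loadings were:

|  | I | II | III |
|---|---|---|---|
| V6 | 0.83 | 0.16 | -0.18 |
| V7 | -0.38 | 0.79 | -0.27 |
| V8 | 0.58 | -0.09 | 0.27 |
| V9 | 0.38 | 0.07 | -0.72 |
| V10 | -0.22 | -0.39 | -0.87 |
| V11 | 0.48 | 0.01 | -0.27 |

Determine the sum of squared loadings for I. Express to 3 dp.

SS loadings for I = 0.83² + (-0.38)² + 0.58² + 0.38² + (-0.22)² + 0.48² = 0.6889 + 0.1444 + 0.3364 + 0.1444 + 0.0484 + 0.2304 = 1.5929

1.593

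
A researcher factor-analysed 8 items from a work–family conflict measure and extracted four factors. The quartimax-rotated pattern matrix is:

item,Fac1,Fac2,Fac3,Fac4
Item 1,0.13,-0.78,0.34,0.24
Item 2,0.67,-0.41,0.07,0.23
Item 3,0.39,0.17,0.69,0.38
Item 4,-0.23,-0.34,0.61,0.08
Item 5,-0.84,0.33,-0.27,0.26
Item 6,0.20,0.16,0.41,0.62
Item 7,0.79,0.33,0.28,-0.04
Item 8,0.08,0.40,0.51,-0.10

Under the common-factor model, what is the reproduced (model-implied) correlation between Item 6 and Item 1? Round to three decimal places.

0.189

r̂ = Σ λ_i·λ_j across factors = (0.20)(0.13) + (0.16)(-0.78) + (0.41)(0.34) + (0.62)(0.24)
  = +0.0260 -0.1248 +0.1394 +0.1488 = 0.1894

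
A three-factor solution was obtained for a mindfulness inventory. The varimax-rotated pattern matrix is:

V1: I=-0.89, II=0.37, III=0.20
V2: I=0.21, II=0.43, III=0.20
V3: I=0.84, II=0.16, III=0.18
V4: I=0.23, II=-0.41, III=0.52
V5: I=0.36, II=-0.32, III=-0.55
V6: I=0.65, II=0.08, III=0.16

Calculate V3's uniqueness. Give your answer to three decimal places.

h² = 0.84² + 0.16² + 0.18² = 0.7056 + 0.0256 + 0.0324 = 0.7636
Uniqueness u² = 1 − h² = 1 − 0.7636 = 0.2364

0.236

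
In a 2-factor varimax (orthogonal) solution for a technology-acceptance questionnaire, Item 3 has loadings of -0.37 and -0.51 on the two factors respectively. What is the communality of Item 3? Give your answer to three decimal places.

h² = (-0.37)² + (-0.51)² = 0.1369 + 0.2601 = 0.3970

0.397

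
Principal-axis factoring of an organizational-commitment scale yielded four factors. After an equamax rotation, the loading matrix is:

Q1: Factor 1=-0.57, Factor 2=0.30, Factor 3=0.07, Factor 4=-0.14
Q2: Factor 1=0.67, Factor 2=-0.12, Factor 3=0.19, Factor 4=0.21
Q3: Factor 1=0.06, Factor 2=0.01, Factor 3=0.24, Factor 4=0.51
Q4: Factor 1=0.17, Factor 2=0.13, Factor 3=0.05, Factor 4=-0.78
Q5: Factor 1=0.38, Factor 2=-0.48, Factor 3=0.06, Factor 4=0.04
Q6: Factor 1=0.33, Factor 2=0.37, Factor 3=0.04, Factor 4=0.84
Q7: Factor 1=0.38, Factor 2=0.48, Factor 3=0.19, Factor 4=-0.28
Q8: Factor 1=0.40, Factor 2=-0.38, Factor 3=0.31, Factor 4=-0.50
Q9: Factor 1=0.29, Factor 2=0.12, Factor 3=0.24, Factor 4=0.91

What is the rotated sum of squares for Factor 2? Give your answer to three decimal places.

0.878

SS loadings for Factor 2 = 0.30² + (-0.12)² + 0.01² + 0.13² + (-0.48)² + 0.37² + 0.48² + (-0.38)² + 0.12² = 0.0900 + 0.0144 + 0.0001 + 0.0169 + 0.2304 + 0.1369 + 0.2304 + 0.1444 + 0.0144 = 0.8779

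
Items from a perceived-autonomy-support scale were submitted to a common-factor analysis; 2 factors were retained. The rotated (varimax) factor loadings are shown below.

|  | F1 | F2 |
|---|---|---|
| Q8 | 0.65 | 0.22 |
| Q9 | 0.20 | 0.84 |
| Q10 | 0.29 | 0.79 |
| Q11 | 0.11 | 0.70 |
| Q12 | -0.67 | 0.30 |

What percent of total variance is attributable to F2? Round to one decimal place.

SS loadings for F2 = 0.22² + 0.84² + 0.79² + 0.70² + 0.30² = 1.9581
With 5 standardized items, total variance = 5. Proportion = 1.9581/5 = 0.3916 → 39.16%.

39.2%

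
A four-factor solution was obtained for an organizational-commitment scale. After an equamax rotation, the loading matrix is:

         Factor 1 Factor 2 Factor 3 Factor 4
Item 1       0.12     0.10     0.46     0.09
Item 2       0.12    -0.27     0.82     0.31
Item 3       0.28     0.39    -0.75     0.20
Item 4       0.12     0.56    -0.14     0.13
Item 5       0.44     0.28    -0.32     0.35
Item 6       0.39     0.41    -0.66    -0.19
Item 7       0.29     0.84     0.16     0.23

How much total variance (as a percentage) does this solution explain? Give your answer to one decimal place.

Communalities: 0.2441, 0.8558, 0.8330, 0.3645, 0.4969, 0.7919, 0.8682; Σh² = 4.4544.
Total variance with 7 standardized items is 7, so the solution explains 4.4544/7 = 0.6363 = 63.63%.

63.6%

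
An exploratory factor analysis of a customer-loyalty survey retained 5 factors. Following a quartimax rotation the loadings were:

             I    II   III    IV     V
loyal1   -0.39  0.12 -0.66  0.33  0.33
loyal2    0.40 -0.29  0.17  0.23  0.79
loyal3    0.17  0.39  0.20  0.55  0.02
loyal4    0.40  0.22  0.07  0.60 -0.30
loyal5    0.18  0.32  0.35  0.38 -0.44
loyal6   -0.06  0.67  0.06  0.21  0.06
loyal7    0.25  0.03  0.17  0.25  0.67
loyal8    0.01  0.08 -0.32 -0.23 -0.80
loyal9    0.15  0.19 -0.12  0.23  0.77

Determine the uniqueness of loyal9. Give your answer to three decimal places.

0.281

h² = 0.15² + 0.19² + (-0.12)² + 0.23² + 0.77² = 0.0225 + 0.0361 + 0.0144 + 0.0529 + 0.5929 = 0.7188
Uniqueness u² = 1 − h² = 1 − 0.7188 = 0.2812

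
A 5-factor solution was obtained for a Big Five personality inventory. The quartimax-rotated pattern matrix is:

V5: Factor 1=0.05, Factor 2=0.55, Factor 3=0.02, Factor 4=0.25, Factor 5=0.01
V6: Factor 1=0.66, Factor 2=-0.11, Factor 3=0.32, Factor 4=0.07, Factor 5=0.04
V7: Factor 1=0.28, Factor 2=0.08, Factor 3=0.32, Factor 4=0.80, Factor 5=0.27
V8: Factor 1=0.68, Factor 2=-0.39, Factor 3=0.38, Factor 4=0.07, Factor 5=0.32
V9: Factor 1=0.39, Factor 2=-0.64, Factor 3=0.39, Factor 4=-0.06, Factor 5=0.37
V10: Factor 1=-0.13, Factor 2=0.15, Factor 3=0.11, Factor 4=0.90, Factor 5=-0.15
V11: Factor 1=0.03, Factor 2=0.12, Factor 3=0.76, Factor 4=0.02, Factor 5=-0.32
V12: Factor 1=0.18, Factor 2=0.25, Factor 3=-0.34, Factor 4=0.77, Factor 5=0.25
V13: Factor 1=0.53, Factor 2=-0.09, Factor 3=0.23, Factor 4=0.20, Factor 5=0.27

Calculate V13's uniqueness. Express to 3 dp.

0.545

h² = 0.53² + (-0.09)² + 0.23² + 0.20² + 0.27² = 0.2809 + 0.0081 + 0.0529 + 0.0400 + 0.0729 = 0.4548
Uniqueness u² = 1 − h² = 1 − 0.4548 = 0.5452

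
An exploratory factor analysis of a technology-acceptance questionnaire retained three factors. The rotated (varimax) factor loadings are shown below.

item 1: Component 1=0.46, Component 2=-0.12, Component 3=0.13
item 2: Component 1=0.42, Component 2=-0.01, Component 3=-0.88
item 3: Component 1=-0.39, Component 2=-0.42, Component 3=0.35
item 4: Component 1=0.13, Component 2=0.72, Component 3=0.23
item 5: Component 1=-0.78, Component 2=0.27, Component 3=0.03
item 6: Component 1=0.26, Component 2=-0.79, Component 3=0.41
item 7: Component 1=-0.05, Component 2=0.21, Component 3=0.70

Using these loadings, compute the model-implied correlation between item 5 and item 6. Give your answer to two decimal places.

r̂ = Σ λ_i·λ_j across factors = (-0.78)(0.26) + (0.27)(-0.79) + (0.03)(0.41)
  = -0.2028 -0.2133 +0.0123 = -0.4038

-0.40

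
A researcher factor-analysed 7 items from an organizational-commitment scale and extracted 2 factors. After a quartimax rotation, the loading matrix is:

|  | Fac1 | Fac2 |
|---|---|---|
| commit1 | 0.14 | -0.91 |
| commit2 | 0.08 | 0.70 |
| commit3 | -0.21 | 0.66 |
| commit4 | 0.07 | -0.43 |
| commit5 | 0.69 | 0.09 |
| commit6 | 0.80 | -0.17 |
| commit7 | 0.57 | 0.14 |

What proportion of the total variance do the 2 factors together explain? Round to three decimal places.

Communalities: 0.8477, 0.4964, 0.4797, 0.1898, 0.4842, 0.6689, 0.3445; Σh² = 3.5112.
Total variance with 7 standardized items is 7, so the solution explains 3.5112/7 = 0.5016.

0.502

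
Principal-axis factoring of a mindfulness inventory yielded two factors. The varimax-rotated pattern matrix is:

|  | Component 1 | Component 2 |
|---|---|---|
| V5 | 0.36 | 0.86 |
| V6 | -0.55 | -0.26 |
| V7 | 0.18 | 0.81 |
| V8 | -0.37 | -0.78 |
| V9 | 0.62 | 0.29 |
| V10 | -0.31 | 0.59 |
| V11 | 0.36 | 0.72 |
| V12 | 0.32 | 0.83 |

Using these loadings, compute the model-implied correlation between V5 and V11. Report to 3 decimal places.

0.749

r̂ = Σ λ_i·λ_j across factors = (0.36)(0.36) + (0.86)(0.72)
  = +0.1296 +0.6192 = 0.7488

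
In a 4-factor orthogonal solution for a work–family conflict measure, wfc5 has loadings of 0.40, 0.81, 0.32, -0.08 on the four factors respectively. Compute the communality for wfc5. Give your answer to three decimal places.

h² = 0.40² + 0.81² + 0.32² + (-0.08)² = 0.1600 + 0.6561 + 0.1024 + 0.0064 = 0.9249

0.925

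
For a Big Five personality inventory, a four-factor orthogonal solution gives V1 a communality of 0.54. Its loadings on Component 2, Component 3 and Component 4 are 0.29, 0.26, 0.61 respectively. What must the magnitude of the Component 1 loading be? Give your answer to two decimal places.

0.13

Under orthogonal rotation h² = Σλ², so λ_Component 1² = h² − (0.5238) = 0.54 − 0.5238 = 0.0162.
|λ| = √0.0162 = 0.1273.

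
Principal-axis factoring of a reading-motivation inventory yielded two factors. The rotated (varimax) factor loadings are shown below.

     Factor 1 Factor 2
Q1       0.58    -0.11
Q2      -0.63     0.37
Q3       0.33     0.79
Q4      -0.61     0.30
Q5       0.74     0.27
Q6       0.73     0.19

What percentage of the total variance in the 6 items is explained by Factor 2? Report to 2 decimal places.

16.20%

SS loadings for Factor 2 = (-0.11)² + 0.37² + 0.79² + 0.30² + 0.27² + 0.19² = 0.9721
With 6 standardized items, total variance = 6. Proportion = 0.9721/6 = 0.1620 → 16.20%.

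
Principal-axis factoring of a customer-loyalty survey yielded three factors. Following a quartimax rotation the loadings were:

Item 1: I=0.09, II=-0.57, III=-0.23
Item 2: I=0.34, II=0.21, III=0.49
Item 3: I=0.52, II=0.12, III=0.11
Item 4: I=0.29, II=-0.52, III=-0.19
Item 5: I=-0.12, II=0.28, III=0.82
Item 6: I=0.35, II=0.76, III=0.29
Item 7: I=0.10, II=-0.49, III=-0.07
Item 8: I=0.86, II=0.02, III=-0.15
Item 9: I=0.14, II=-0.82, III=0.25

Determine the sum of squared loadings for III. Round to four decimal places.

SS loadings for III = (-0.23)² + 0.49² + 0.11² + (-0.19)² + 0.82² + 0.29² + (-0.07)² + (-0.15)² + 0.25² = 0.0529 + 0.2401 + 0.0121 + 0.0361 + 0.6724 + 0.0841 + 0.0049 + 0.0225 + 0.0625 = 1.1876

1.1876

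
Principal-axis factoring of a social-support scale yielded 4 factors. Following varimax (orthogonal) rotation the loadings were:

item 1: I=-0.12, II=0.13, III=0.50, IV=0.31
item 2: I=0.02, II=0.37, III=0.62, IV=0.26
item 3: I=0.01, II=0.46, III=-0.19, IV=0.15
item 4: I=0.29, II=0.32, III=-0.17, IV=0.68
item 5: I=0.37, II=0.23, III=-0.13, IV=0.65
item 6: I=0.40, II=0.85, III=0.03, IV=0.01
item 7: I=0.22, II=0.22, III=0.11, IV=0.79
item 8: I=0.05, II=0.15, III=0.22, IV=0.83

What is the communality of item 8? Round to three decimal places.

h² = 0.05² + 0.15² + 0.22² + 0.83² = 0.0025 + 0.0225 + 0.0484 + 0.6889 = 0.7623

0.762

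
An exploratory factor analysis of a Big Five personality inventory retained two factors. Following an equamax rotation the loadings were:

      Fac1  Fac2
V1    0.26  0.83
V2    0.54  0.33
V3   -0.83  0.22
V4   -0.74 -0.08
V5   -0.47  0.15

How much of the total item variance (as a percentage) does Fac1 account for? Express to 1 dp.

36.3%

SS loadings for Fac1 = 0.26² + 0.54² + (-0.83)² + (-0.74)² + (-0.47)² = 1.8166
With 5 standardized items, total variance = 5. Proportion = 1.8166/5 = 0.3633 → 36.33%.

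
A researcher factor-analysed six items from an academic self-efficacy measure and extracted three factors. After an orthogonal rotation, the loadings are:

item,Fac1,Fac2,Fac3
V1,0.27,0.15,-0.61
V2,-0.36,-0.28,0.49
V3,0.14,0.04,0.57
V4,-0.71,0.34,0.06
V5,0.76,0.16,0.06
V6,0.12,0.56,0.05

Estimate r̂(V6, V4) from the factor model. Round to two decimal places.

0.11

r̂ = Σ λ_i·λ_j across factors = (0.12)(-0.71) + (0.56)(0.34) + (0.05)(0.06)
  = -0.0852 +0.1904 +0.0030 = 0.1082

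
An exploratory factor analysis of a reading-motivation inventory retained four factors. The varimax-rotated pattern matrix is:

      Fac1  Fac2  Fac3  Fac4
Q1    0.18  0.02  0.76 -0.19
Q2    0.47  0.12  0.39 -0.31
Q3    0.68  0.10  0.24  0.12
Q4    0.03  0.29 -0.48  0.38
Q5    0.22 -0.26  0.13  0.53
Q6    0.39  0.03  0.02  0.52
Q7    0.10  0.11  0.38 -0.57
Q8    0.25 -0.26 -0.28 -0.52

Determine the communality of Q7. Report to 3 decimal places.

0.491

h² = 0.10² + 0.11² + 0.38² + (-0.57)² = 0.0100 + 0.0121 + 0.1444 + 0.3249 = 0.4914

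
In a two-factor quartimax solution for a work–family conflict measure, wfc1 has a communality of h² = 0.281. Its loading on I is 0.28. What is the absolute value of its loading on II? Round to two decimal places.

Under orthogonal rotation h² = Σλ², so λ_II² = h² − (0.0784) = 0.281 − 0.0784 = 0.2026.
|λ| = √0.2026 = 0.4501.

0.45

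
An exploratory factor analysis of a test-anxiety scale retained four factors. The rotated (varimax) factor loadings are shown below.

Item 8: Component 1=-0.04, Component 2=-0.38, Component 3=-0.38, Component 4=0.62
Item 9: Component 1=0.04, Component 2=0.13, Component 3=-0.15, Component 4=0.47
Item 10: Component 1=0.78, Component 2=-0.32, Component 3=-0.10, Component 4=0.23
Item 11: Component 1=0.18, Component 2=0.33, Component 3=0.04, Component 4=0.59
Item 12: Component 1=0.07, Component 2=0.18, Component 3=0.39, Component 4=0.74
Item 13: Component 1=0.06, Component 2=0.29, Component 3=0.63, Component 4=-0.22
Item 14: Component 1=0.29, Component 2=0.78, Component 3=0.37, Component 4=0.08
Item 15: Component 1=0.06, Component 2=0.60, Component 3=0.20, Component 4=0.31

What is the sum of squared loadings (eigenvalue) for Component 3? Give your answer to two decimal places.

SS loadings for Component 3 = (-0.38)² + (-0.15)² + (-0.10)² + 0.04² + 0.39² + 0.63² + 0.37² + 0.20² = 0.1444 + 0.0225 + 0.0100 + 0.0016 + 0.1521 + 0.3969 + 0.1369 + 0.0400 = 0.9044

0.90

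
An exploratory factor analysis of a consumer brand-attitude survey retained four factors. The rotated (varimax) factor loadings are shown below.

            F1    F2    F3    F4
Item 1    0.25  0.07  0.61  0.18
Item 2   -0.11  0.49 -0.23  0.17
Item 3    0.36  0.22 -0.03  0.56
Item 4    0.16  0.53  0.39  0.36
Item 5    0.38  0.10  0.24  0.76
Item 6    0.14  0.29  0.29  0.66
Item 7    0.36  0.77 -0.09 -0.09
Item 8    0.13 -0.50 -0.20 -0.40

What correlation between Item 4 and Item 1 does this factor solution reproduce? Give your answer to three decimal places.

r̂ = Σ λ_i·λ_j across factors = (0.16)(0.25) + (0.53)(0.07) + (0.39)(0.61) + (0.36)(0.18)
  = +0.0400 +0.0371 +0.2379 +0.0648 = 0.3798

0.380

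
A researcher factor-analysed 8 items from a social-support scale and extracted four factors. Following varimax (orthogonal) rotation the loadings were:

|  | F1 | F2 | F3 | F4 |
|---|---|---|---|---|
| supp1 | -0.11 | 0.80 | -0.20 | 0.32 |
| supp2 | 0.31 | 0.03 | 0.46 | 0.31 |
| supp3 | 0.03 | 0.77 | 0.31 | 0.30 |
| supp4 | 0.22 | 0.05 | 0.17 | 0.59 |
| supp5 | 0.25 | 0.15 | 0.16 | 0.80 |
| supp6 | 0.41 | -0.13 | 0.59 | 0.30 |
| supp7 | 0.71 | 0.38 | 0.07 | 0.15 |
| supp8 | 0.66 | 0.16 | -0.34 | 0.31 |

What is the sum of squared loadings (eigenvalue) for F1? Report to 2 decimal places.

SS loadings for F1 = (-0.11)² + 0.31² + 0.03² + 0.22² + 0.25² + 0.41² + 0.71² + 0.66² = 0.0121 + 0.0961 + 0.0009 + 0.0484 + 0.0625 + 0.1681 + 0.5041 + 0.4356 = 1.3278

1.33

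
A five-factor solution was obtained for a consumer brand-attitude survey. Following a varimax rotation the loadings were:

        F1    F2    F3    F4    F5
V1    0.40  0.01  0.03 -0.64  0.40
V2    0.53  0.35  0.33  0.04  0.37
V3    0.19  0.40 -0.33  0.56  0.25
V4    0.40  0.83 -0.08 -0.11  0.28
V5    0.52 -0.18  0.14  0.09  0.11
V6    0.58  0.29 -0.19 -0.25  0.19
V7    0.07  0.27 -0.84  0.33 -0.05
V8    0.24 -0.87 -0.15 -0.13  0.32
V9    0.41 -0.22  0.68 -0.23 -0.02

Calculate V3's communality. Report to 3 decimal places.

h² = 0.19² + 0.40² + (-0.33)² + 0.56² + 0.25² = 0.0361 + 0.1600 + 0.1089 + 0.3136 + 0.0625 = 0.6811

0.681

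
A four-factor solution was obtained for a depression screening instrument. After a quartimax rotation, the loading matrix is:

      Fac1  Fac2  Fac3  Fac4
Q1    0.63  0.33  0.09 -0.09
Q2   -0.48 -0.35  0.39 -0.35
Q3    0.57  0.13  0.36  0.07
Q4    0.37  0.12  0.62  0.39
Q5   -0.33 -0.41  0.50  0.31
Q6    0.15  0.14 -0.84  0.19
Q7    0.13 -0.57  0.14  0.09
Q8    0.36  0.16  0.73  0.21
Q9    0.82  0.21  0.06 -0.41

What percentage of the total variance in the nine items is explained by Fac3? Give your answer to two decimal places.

SS loadings for Fac3 = 0.09² + 0.39² + 0.36² + 0.62² + 0.50² + (-0.84)² + 0.14² + 0.73² + 0.06² = 2.1859
With 9 standardized items, total variance = 9. Proportion = 2.1859/9 = 0.2429 → 24.29%.

24.29%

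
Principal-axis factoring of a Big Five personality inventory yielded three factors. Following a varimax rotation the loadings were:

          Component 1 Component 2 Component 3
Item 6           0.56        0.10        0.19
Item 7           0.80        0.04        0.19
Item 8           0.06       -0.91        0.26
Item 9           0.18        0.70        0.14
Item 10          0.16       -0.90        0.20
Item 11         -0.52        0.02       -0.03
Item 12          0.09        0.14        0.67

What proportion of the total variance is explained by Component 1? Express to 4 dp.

0.1848

SS loadings for Component 1 = 0.56² + 0.80² + 0.06² + 0.18² + 0.16² + (-0.52)² + 0.09² = 1.2937
Proportion of variance = 1.2937 / 7 = 0.1848.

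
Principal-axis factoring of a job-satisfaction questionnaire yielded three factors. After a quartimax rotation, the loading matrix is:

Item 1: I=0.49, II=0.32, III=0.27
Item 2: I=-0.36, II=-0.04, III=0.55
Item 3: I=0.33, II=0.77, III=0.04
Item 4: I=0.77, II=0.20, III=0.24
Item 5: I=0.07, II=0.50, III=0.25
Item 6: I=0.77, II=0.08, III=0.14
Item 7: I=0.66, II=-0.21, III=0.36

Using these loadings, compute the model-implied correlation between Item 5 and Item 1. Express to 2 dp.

0.26

r̂ = Σ λ_i·λ_j across factors = (0.07)(0.49) + (0.50)(0.32) + (0.25)(0.27)
  = +0.0343 +0.1600 +0.0675 = 0.2618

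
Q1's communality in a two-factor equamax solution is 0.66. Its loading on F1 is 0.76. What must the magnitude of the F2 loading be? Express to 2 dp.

0.29

Under orthogonal rotation h² = Σλ², so λ_F2² = h² − (0.5776) = 0.66 − 0.5776 = 0.0824.
|λ| = √0.0824 = 0.2871.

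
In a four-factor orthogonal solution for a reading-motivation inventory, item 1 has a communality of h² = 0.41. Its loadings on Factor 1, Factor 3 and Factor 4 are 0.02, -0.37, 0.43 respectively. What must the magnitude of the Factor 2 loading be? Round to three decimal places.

Under orthogonal rotation h² = Σλ², so λ_Factor 2² = h² − (0.3222) = 0.41 − 0.3222 = 0.0878.
|λ| = √0.0878 = 0.2963.

0.296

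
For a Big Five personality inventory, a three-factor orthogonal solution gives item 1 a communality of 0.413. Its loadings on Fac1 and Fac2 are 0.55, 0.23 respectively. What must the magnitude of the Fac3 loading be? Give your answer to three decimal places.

0.240

Under orthogonal rotation h² = Σλ², so λ_Fac3² = h² − (0.3554) = 0.413 − 0.3554 = 0.0576.
|λ| = √0.0576 = 0.2400.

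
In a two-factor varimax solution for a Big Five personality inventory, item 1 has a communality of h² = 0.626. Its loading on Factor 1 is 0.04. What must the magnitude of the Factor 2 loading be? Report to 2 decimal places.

0.79

Under orthogonal rotation h² = Σλ², so λ_Factor 2² = h² − (0.0016) = 0.626 − 0.0016 = 0.6244.
|λ| = √0.6244 = 0.7902.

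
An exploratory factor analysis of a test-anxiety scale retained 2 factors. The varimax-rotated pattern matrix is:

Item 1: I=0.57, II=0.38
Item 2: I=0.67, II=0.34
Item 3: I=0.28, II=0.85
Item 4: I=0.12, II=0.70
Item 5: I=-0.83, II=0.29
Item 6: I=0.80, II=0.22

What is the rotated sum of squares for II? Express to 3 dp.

1.605

SS loadings for II = 0.38² + 0.34² + 0.85² + 0.70² + 0.29² + 0.22² = 0.1444 + 0.1156 + 0.7225 + 0.4900 + 0.0841 + 0.0484 = 1.6050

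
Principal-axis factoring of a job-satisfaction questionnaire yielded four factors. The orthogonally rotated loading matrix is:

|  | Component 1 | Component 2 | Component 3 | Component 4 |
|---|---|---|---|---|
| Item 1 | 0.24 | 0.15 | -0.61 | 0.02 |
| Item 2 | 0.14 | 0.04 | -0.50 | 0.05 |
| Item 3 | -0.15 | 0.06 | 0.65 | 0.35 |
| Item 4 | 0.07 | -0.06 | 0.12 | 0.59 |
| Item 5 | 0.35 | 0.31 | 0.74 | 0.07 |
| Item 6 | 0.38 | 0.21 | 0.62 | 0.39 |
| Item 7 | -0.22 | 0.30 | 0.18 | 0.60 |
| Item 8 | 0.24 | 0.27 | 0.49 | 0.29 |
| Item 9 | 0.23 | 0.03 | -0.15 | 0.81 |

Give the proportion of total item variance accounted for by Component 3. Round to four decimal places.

SS loadings for Component 3 = (-0.61)² + (-0.50)² + 0.65² + 0.12² + 0.74² + 0.62² + 0.18² + 0.49² + (-0.15)² = 2.2860
Proportion of variance = 2.2860 / 9 = 0.2540.

0.2540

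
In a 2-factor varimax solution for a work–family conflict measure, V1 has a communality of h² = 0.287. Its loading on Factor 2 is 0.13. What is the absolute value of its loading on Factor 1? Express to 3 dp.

Under orthogonal rotation h² = Σλ², so λ_Factor 1² = h² − (0.0169) = 0.287 − 0.0169 = 0.2701.
|λ| = √0.2701 = 0.5197.

0.520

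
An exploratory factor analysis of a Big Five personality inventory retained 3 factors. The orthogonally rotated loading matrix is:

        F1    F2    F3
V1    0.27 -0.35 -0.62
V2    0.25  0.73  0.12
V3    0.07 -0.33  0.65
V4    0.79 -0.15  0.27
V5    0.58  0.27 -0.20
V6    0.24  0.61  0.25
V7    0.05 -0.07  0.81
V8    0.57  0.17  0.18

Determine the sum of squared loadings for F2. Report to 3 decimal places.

1.266

SS loadings for F2 = (-0.35)² + 0.73² + (-0.33)² + (-0.15)² + 0.27² + 0.61² + (-0.07)² + 0.17² = 0.1225 + 0.5329 + 0.1089 + 0.0225 + 0.0729 + 0.3721 + 0.0049 + 0.0289 = 1.2656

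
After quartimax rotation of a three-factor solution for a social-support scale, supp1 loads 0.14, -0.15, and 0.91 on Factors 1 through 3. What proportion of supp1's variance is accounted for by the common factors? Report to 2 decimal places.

0.87

h² = 0.14² + (-0.15)² + 0.91² = 0.0196 + 0.0225 + 0.8281 = 0.8702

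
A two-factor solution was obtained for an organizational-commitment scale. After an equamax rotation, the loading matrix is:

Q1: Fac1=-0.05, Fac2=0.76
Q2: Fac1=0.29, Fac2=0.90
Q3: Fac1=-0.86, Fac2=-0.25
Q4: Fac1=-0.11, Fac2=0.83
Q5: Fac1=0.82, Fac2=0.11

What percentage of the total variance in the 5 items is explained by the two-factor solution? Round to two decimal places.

73.24%

SS loadings by factor: 1.5107, 2.1511; total = 3.6618.
Total variance with 5 standardized items is 5, so the solution explains 3.6618/5 = 0.7324 = 73.24%.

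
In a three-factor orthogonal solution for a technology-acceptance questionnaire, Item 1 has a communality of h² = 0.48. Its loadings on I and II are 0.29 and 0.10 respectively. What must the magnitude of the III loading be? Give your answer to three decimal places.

0.621

Under orthogonal rotation h² = Σλ², so λ_III² = h² − (0.0941) = 0.48 − 0.0941 = 0.3859.
|λ| = √0.3859 = 0.6212.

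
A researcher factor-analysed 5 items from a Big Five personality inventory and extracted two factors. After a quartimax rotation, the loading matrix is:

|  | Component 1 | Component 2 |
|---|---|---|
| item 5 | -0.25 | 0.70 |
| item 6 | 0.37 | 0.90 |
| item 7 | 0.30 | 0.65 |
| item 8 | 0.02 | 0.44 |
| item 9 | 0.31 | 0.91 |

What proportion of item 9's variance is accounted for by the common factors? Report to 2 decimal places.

0.92

h² = 0.31² + 0.91² = 0.0961 + 0.8281 = 0.9242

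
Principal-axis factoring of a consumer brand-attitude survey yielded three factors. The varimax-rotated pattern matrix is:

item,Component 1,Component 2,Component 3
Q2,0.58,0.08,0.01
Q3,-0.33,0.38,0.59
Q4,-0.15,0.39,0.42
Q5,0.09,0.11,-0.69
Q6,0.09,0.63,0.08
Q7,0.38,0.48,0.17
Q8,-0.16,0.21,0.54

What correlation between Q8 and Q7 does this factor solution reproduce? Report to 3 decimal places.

0.132

r̂ = Σ λ_i·λ_j across factors = (-0.16)(0.38) + (0.21)(0.48) + (0.54)(0.17)
  = -0.0608 +0.1008 +0.0918 = 0.1318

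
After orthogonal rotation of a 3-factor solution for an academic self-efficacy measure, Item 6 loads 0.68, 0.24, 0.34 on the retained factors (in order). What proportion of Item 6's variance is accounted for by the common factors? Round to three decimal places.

0.636

h² = 0.68² + 0.24² + 0.34² = 0.4624 + 0.0576 + 0.1156 = 0.6356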